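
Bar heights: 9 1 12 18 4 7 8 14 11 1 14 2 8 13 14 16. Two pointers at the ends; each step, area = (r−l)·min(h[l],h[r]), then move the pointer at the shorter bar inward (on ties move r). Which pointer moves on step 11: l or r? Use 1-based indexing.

l=1 r=16: min(9,16)*15=135 best=135 *, l++
l=2 r=16: min(1,16)*14=14 best=135, l++
l=3 r=16: min(12,16)*13=156 best=156 *, l++
l=4 r=16: min(18,16)*12=192 best=192 *, r--
l=4 r=15: min(18,14)*11=154 best=192, r--
l=4 r=14: min(18,13)*10=130 best=192, r--
l=4 r=13: min(18,8)*9=72 best=192, r--
l=4 r=12: min(18,2)*8=16 best=192, r--
l=4 r=11: min(18,14)*7=98 best=192, r--
l=4 r=10: min(18,1)*6=6 best=192, r--
l=4 r=9: min(18,11)*5=55 best=192, r--

r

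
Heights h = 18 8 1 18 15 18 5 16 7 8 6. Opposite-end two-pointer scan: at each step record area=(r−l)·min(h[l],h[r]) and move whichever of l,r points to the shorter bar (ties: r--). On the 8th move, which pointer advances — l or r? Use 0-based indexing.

[0,10] min(18,6)*10=60 best=60 * → r--
[0,9] min(18,8)*9=72 best=72 * → r--
[0,8] min(18,7)*8=56 best=72 → r--
[0,7] min(18,16)*7=112 best=112 * → r--
[0,6] min(18,5)*6=30 best=112 → r--
[0,5] min(18,18)*5=90 best=112 → r--
[0,4] min(18,15)*4=60 best=112 → r--
[0,3] min(18,18)*3=54 best=112 → r--

r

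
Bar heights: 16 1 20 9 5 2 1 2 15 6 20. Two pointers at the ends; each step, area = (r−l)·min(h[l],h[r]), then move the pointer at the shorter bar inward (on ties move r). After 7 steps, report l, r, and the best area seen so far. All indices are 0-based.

[0,10] min(16,20)*10=160 best=160 * → l++
[1,10] min(1,20)*9=9 best=160 → l++
[2,10] min(20,20)*8=160 best=160 → r--
[2,9] min(20,6)*7=42 best=160 → r--
[2,8] min(20,15)*6=90 best=160 → r--
[2,7] min(20,2)*5=10 best=160 → r--
[2,6] min(20,1)*4=4 best=160 → r--

l=2, r=5, best area=160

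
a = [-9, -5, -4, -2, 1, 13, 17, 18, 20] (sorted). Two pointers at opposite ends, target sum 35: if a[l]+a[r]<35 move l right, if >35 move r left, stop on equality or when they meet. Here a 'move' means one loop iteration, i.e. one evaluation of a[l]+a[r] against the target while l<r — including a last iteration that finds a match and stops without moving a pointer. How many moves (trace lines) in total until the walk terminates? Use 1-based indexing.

l=1 r=9: -9+20=11 <35, l++
l=2 r=9: -5+20=15 <35, l++
l=3 r=9: -4+20=16 <35, l++
l=4 r=9: -2+20=18 <35, l++
l=5 r=9: 1+20=21 <35, l++
l=6 r=9: 13+20=33 <35, l++
l=7 r=9: 17+20=37 >35, r--
l=7 r=8: 17+18=35, found

8 moves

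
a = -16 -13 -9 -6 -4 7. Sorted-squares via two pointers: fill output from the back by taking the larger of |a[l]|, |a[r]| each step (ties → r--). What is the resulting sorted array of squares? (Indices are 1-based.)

[16, 36, 49, 81, 169, 256]

l=1 r=6: |-16|>|7| out[6]=256, l++
l=2 r=6: |-13|>|7| out[5]=169, l++
l=3 r=6: |-9|>|7| out[4]=81, l++
l=4 r=6: |-6|<=|7| out[3]=49, r--
l=4 r=5: |-6|>|-4| out[2]=36, l++
l=5 r=5: |-4|<=|-4| out[1]=16, r--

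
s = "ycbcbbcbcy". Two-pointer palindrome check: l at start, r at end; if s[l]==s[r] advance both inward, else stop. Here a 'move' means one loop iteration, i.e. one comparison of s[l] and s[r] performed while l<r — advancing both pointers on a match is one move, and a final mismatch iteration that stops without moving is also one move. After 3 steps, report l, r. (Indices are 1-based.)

[1,10] 'y'=='y' → l++,r--
[2,9] 'c'=='c' → l++,r--
[3,8] 'b'=='b' → l++,r--

l=4, r=7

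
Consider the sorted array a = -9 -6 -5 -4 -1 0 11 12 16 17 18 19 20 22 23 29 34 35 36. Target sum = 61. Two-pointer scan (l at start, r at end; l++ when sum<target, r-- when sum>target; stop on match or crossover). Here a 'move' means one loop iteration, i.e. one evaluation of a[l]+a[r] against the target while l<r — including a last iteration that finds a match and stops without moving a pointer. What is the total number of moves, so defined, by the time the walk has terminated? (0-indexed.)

18 moves

l=0 r=18: -9+36=27 <61, l++
l=1 r=18: -6+36=30 <61, l++
l=2 r=18: -5+36=31 <61, l++
l=3 r=18: -4+36=32 <61, l++
l=4 r=18: -1+36=35 <61, l++
l=5 r=18: 0+36=36 <61, l++
l=6 r=18: 11+36=47 <61, l++
l=7 r=18: 12+36=48 <61, l++
l=8 r=18: 16+36=52 <61, l++
l=9 r=18: 17+36=53 <61, l++
l=10 r=18: 18+36=54 <61, l++
l=11 r=18: 19+36=55 <61, l++
l=12 r=18: 20+36=56 <61, l++
l=13 r=18: 22+36=58 <61, l++
l=14 r=18: 23+36=59 <61, l++
l=15 r=18: 29+36=65 >61, r--
l=15 r=17: 29+35=64 >61, r--
l=15 r=16: 29+34=63 >61, r--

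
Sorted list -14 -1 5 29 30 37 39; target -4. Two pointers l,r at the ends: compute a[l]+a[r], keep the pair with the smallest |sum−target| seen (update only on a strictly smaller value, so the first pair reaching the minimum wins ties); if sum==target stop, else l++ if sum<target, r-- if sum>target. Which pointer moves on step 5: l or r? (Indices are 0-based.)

l

[0,6] -14+39=25 d=29 * → r--
[0,5] -14+37=23 d=27 * → r--
[0,4] -14+30=16 d=20 * → r--
[0,3] -14+29=15 d=19 * → r--
[0,2] -14+5=-9 d=5 * → l++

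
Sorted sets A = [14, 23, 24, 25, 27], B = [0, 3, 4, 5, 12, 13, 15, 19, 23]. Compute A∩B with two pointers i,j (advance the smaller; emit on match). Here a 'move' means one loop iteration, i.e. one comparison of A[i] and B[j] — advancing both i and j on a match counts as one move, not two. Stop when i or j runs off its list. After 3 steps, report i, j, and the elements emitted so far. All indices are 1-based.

i=1, j=4, emitted=[]

i=1 j=1: 14>0, j++
i=1 j=2: 14>3, j++
i=1 j=3: 14>4, j++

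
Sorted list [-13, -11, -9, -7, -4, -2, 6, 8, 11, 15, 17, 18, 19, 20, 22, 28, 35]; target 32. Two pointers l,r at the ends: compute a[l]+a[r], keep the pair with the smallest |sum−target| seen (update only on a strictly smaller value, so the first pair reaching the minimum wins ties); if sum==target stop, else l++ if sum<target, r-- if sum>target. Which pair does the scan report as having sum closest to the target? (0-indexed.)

pair (15, 17) with sum 32 (|Δ|=0)

l=0 r=16: -13+35=22 d=10 *, l++
l=1 r=16: -11+35=24 d=8 *, l++
l=2 r=16: -9+35=26 d=6 *, l++
l=3 r=16: -7+35=28 d=4 *, l++
l=4 r=16: -4+35=31 d=1 *, l++
l=5 r=16: -2+35=33 d=1, r--
l=5 r=15: -2+28=26 d=6, l++
l=6 r=15: 6+28=34 d=2, r--
l=6 r=14: 6+22=28 d=4, l++
l=7 r=14: 8+22=30 d=2, l++
l=8 r=14: 11+22=33 d=1, r--
l=8 r=13: 11+20=31 d=1, l++
l=9 r=13: 15+20=35 d=3, r--
l=9 r=12: 15+19=34 d=2, r--
l=9 r=11: 15+18=33 d=1, r--
l=9 r=10: 15+17=32 d=0 *, stop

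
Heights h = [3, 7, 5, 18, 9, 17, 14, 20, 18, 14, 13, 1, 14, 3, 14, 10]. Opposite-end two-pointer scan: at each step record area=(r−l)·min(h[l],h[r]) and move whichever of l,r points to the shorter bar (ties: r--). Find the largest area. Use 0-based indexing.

max area = 154

[0,15] min(3,10)*15=45 best=45 * → l++
[1,15] min(7,10)*14=98 best=98 * → l++
[2,15] min(5,10)*13=65 best=98 → l++
[3,15] min(18,10)*12=120 best=120 * → r--
[3,14] min(18,14)*11=154 best=154 * → r--
[3,13] min(18,3)*10=30 best=154 → r--
[3,12] min(18,14)*9=126 best=154 → r--
[3,11] min(18,1)*8=8 best=154 → r--
[3,10] min(18,13)*7=91 best=154 → r--
[3,9] min(18,14)*6=84 best=154 → r--
[3,8] min(18,18)*5=90 best=154 → r--
[3,7] min(18,20)*4=72 best=154 → l++
[4,7] min(9,20)*3=27 best=154 → l++
[5,7] min(17,20)*2=34 best=154 → l++
[6,7] min(14,20)*1=14 best=154 → l++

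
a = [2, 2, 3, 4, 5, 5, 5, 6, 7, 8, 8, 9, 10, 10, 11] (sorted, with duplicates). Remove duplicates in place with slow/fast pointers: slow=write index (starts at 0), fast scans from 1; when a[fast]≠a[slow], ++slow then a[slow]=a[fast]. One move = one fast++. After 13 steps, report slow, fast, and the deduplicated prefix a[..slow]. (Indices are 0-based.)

(s=0,f=1) a[fast]=2=a[slow] dup → fast++
(s=0,f=2) a[fast]=3≠a[slow]=2 write a[1]=3 → slow++,fast++
(s=1,f=3) a[fast]=4≠a[slow]=3 write a[2]=4 → slow++,fast++
(s=2,f=4) a[fast]=5≠a[slow]=4 write a[3]=5 → slow++,fast++
(s=3,f=5) a[fast]=5=a[slow] dup → fast++
(s=3,f=6) a[fast]=5=a[slow] dup → fast++
(s=3,f=7) a[fast]=6≠a[slow]=5 write a[4]=6 → slow++,fast++
(s=4,f=8) a[fast]=7≠a[slow]=6 write a[5]=7 → slow++,fast++
(s=5,f=9) a[fast]=8≠a[slow]=7 write a[6]=8 → slow++,fast++
(s=6,f=10) a[fast]=8=a[slow] dup → fast++
(s=6,f=11) a[fast]=9≠a[slow]=8 write a[7]=9 → slow++,fast++
(s=7,f=12) a[fast]=10≠a[slow]=9 write a[8]=10 → slow++,fast++
(s=8,f=13) a[fast]=10=a[slow] dup → fast++

slow=8, fast=14, prefix=[2, 3, 4, 5, 6, 7, 8, 9, 10]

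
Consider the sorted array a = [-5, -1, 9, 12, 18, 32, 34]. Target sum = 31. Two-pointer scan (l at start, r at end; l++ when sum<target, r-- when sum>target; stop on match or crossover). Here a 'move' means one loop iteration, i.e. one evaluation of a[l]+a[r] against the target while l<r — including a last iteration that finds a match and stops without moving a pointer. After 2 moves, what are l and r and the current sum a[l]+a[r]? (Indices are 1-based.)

l=1 r=7: -5+34=29 <31, l++
l=2 r=7: -1+34=33 >31, r--

l=2, r=6, sum=31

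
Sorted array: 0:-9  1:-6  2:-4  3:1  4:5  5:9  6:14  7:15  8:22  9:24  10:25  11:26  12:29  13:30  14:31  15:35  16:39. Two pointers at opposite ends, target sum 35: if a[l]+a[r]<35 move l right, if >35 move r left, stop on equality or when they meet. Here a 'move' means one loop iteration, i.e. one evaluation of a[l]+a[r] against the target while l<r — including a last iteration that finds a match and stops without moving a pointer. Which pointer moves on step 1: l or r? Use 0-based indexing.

l

l=0 r=16: -9+39=30 <35, l++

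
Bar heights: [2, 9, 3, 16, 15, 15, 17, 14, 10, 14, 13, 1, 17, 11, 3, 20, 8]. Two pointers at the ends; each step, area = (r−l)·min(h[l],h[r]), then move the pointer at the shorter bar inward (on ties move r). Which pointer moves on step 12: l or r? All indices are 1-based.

l

[1,17] min(2,8)*16=32 best=32 * → l++
[2,17] min(9,8)*15=120 best=120 * → r--
[2,16] min(9,20)*14=126 best=126 * → l++
[3,16] min(3,20)*13=39 best=126 → l++
[4,16] min(16,20)*12=192 best=192 * → l++
[5,16] min(15,20)*11=165 best=192 → l++
[6,16] min(15,20)*10=150 best=192 → l++
[7,16] min(17,20)*9=153 best=192 → l++
[8,16] min(14,20)*8=112 best=192 → l++
[9,16] min(10,20)*7=70 best=192 → l++
[10,16] min(14,20)*6=84 best=192 → l++
[11,16] min(13,20)*5=65 best=192 → l++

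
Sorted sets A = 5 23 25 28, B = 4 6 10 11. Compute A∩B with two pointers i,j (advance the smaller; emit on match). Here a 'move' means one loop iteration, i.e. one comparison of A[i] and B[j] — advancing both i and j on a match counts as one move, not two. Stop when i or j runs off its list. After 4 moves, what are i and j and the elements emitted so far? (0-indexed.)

i=1, j=3, emitted=[]

[i=0,j=0] 5>4 → j++
[i=0,j=1] 5<6 → i++
[i=1,j=1] 23>6 → j++
[i=1,j=2] 23>10 → j++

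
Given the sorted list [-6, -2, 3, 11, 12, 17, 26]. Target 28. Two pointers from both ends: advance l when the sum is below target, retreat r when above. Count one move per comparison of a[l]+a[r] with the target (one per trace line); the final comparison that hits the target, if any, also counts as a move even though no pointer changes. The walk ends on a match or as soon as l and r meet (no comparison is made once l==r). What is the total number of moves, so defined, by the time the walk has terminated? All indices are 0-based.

5 moves

[0,6] -6+26=20 <28 → l++
[1,6] -2+26=24 <28 → l++
[2,6] 3+26=29 >28 → r--
[2,5] 3+17=20 <28 → l++
[3,5] 11+17=28 → found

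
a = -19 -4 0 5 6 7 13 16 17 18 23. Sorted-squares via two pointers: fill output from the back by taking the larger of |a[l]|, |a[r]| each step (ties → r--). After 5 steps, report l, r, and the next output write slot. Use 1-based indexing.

l=1 r=11: |-19|<=|23| out[11]=529, r--
l=1 r=10: |-19|>|18| out[10]=361, l++
l=2 r=10: |-4|<=|18| out[9]=324, r--
l=2 r=9: |-4|<=|17| out[8]=289, r--
l=2 r=8: |-4|<=|16| out[7]=256, r--

l=2, r=7, next write slot=6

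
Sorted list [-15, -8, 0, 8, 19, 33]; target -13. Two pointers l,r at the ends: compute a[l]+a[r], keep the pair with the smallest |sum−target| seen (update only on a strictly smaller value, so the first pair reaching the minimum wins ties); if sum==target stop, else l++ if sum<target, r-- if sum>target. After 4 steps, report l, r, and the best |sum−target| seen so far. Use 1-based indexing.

l=1 r=6: -15+33=18 d=31 *, r--
l=1 r=5: -15+19=4 d=17 *, r--
l=1 r=4: -15+8=-7 d=6 *, r--
l=1 r=3: -15+0=-15 d=2 *, l++

l=2, r=3, best |Δ|=2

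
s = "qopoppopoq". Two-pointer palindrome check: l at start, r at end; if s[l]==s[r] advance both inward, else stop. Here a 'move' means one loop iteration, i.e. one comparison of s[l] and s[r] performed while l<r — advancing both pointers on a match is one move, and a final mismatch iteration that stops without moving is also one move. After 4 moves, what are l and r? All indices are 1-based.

l=1 r=10: 'q'=='q', l++,r--
l=2 r=9: 'o'=='o', l++,r--
l=3 r=8: 'p'=='p', l++,r--
l=4 r=7: 'o'=='o', l++,r--

l=5, r=6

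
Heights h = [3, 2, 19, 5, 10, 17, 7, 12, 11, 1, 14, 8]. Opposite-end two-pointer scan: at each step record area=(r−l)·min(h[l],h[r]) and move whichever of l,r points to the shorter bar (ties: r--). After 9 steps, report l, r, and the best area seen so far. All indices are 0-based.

l=2, r=4, best area=112

l=0 r=11: min(3,8)*11=33 best=33 *, l++
l=1 r=11: min(2,8)*10=20 best=33, l++
l=2 r=11: min(19,8)*9=72 best=72 *, r--
l=2 r=10: min(19,14)*8=112 best=112 *, r--
l=2 r=9: min(19,1)*7=7 best=112, r--
l=2 r=8: min(19,11)*6=66 best=112, r--
l=2 r=7: min(19,12)*5=60 best=112, r--
l=2 r=6: min(19,7)*4=28 best=112, r--
l=2 r=5: min(19,17)*3=51 best=112, r--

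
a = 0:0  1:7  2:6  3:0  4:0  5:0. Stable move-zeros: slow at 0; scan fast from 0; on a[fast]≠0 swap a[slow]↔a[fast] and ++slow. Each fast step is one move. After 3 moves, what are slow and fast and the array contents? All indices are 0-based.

slow=2, fast=3, a=[7, 6, 0, 0, 0, 0]

(s=0,f=0) a[fast]=0 → fast++
(s=0,f=1) a[fast]=7≠0 swap→a[0]=7 → slow++,fast++
(s=1,f=2) a[fast]=6≠0 swap→a[1]=6 → slow++,fast++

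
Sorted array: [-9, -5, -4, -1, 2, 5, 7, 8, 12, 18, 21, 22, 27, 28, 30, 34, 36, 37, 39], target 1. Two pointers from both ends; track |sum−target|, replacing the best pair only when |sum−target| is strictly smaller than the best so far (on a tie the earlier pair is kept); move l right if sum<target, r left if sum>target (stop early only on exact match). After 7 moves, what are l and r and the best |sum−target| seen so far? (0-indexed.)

l=0, r=11, best |Δ|=17

[0,18] -9+39=30 d=29 * → r--
[0,17] -9+37=28 d=27 * → r--
[0,16] -9+36=27 d=26 * → r--
[0,15] -9+34=25 d=24 * → r--
[0,14] -9+30=21 d=20 * → r--
[0,13] -9+28=19 d=18 * → r--
[0,12] -9+27=18 d=17 * → r--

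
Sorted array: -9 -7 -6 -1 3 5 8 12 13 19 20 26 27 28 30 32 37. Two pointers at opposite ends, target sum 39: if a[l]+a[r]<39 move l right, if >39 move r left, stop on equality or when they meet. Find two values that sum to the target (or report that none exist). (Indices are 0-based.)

(12, 27)

[0,16] -9+37=28 <39 → l++
[1,16] -7+37=30 <39 → l++
[2,16] -6+37=31 <39 → l++
[3,16] -1+37=36 <39 → l++
[4,16] 3+37=40 >39 → r--
[4,15] 3+32=35 <39 → l++
[5,15] 5+32=37 <39 → l++
[6,15] 8+32=40 >39 → r--
[6,14] 8+30=38 <39 → l++
[7,14] 12+30=42 >39 → r--
[7,13] 12+28=40 >39 → r--
[7,12] 12+27=39 → found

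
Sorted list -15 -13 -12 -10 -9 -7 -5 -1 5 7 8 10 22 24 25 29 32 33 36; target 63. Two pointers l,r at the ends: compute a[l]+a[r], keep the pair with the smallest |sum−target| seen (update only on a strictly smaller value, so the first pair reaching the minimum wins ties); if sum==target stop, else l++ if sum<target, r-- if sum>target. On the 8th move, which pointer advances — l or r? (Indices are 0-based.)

l

[0,18] -15+36=21 d=42 * → l++
[1,18] -13+36=23 d=40 * → l++
[2,18] -12+36=24 d=39 * → l++
[3,18] -10+36=26 d=37 * → l++
[4,18] -9+36=27 d=36 * → l++
[5,18] -7+36=29 d=34 * → l++
[6,18] -5+36=31 d=32 * → l++
[7,18] -1+36=35 d=28 * → l++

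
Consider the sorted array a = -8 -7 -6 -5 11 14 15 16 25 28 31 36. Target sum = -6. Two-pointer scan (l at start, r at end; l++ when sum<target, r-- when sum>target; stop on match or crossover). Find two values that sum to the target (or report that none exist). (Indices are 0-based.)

no pair

l=0 r=11: -8+36=28 >-6, r--
l=0 r=10: -8+31=23 >-6, r--
l=0 r=9: -8+28=20 >-6, r--
l=0 r=8: -8+25=17 >-6, r--
l=0 r=7: -8+16=8 >-6, r--
l=0 r=6: -8+15=7 >-6, r--
l=0 r=5: -8+14=6 >-6, r--
l=0 r=4: -8+11=3 >-6, r--
l=0 r=3: -8+-5=-13 <-6, l++
l=1 r=3: -7+-5=-12 <-6, l++
l=2 r=3: -6+-5=-11 <-6, l++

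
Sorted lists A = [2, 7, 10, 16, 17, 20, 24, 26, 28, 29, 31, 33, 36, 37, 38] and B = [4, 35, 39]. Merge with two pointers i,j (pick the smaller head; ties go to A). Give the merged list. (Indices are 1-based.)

[2, 4, 7, 10, 16, 17, 20, 24, 26, 28, 29, 31, 33, 35, 36, 37, 38, 39]

[i=1,j=1] A[i]=2<=B[j]=4 take 2 → i++
[i=2,j=1] A[i]=7>B[j]=4 take 4 → j++
[i=2,j=2] A[i]=7<=B[j]=35 take 7 → i++
[i=3,j=2] A[i]=10<=B[j]=35 take 10 → i++
[i=4,j=2] A[i]=16<=B[j]=35 take 16 → i++
[i=5,j=2] A[i]=17<=B[j]=35 take 17 → i++
[i=6,j=2] A[i]=20<=B[j]=35 take 20 → i++
[i=7,j=2] A[i]=24<=B[j]=35 take 24 → i++
[i=8,j=2] A[i]=26<=B[j]=35 take 26 → i++
[i=9,j=2] A[i]=28<=B[j]=35 take 28 → i++
[i=10,j=2] A[i]=29<=B[j]=35 take 29 → i++
[i=11,j=2] A[i]=31<=B[j]=35 take 31 → i++
[i=12,j=2] A[i]=33<=B[j]=35 take 33 → i++
[i=13,j=2] A[i]=36>B[j]=35 take 35 → j++
[i=13,j=3] A[i]=36<=B[j]=39 take 36 → i++
[i=14,j=3] A[i]=37<=B[j]=39 take 37 → i++
[i=15,j=3] A[i]=38<=B[j]=39 take 38 → i++
[i=16,j=3] A done, take B[j]=39 → j++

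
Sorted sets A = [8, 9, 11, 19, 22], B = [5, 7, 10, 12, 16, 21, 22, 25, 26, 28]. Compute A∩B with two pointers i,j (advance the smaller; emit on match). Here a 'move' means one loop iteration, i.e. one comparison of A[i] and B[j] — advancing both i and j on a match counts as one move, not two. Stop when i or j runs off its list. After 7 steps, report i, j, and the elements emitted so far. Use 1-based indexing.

i=4, j=5, emitted=[]

[i=1,j=1] 8>5 → j++
[i=1,j=2] 8>7 → j++
[i=1,j=3] 8<10 → i++
[i=2,j=3] 9<10 → i++
[i=3,j=3] 11>10 → j++
[i=3,j=4] 11<12 → i++
[i=4,j=4] 19>12 → j++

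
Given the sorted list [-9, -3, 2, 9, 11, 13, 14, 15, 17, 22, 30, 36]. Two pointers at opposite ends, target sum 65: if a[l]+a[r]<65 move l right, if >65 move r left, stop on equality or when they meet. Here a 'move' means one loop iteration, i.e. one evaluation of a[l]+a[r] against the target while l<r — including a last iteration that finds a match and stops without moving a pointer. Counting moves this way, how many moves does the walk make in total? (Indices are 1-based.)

11 moves

[1,12] -9+36=27 <65 → l++
[2,12] -3+36=33 <65 → l++
[3,12] 2+36=38 <65 → l++
[4,12] 9+36=45 <65 → l++
[5,12] 11+36=47 <65 → l++
[6,12] 13+36=49 <65 → l++
[7,12] 14+36=50 <65 → l++
[8,12] 15+36=51 <65 → l++
[9,12] 17+36=53 <65 → l++
[10,12] 22+36=58 <65 → l++
[11,12] 30+36=66 >65 → r--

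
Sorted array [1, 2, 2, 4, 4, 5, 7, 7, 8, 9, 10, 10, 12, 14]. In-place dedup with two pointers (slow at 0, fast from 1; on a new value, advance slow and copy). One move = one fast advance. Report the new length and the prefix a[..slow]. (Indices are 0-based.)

length 10; prefix = [1, 2, 4, 5, 7, 8, 9, 10, 12, 14]

slow=0 fast=1: a[fast]=2≠a[slow]=1 write a[1]=2, slow++,fast++
slow=1 fast=2: a[fast]=2=a[slow] dup, fast++
slow=1 fast=3: a[fast]=4≠a[slow]=2 write a[2]=4, slow++,fast++
slow=2 fast=4: a[fast]=4=a[slow] dup, fast++
slow=2 fast=5: a[fast]=5≠a[slow]=4 write a[3]=5, slow++,fast++
slow=3 fast=6: a[fast]=7≠a[slow]=5 write a[4]=7, slow++,fast++
slow=4 fast=7: a[fast]=7=a[slow] dup, fast++
slow=4 fast=8: a[fast]=8≠a[slow]=7 write a[5]=8, slow++,fast++
slow=5 fast=9: a[fast]=9≠a[slow]=8 write a[6]=9, slow++,fast++
slow=6 fast=10: a[fast]=10≠a[slow]=9 write a[7]=10, slow++,fast++
slow=7 fast=11: a[fast]=10=a[slow] dup, fast++
slow=7 fast=12: a[fast]=12≠a[slow]=10 write a[8]=12, slow++,fast++
slow=8 fast=13: a[fast]=14≠a[slow]=12 write a[9]=14, slow++,fast++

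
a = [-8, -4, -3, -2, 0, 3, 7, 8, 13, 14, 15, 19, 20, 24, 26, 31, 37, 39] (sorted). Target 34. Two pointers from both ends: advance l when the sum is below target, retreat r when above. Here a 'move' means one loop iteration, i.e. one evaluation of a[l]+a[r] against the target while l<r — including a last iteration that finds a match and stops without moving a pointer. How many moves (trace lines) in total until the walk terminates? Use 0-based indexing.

4 moves

l=0 r=17: -8+39=31 <34, l++
l=1 r=17: -4+39=35 >34, r--
l=1 r=16: -4+37=33 <34, l++
l=2 r=16: -3+37=34, found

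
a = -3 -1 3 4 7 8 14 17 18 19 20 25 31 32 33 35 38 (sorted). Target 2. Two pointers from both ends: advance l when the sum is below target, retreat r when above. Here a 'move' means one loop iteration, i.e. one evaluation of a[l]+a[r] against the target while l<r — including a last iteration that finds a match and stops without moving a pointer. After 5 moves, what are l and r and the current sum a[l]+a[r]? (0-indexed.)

l=0, r=11, sum=22

l=0 r=16: -3+38=35 >2, r--
l=0 r=15: -3+35=32 >2, r--
l=0 r=14: -3+33=30 >2, r--
l=0 r=13: -3+32=29 >2, r--
l=0 r=12: -3+31=28 >2, r--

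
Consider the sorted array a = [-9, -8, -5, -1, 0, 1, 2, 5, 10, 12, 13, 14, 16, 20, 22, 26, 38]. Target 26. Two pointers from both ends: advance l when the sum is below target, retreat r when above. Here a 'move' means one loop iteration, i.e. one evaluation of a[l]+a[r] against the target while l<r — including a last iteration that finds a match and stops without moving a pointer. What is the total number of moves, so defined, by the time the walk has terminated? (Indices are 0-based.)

l=0 r=16: -9+38=29 >26, r--
l=0 r=15: -9+26=17 <26, l++
l=1 r=15: -8+26=18 <26, l++
l=2 r=15: -5+26=21 <26, l++
l=3 r=15: -1+26=25 <26, l++
l=4 r=15: 0+26=26, found

6 moves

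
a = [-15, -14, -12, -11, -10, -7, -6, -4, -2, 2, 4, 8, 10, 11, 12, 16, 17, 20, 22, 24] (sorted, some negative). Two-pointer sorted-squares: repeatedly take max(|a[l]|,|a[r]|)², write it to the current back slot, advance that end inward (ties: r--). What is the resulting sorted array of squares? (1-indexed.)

[4, 4, 16, 16, 36, 49, 64, 100, 100, 121, 121, 144, 144, 196, 225, 256, 289, 400, 484, 576]

[1,20] |-15|<=|24| out[20]=576 → r--
[1,19] |-15|<=|22| out[19]=484 → r--
[1,18] |-15|<=|20| out[18]=400 → r--
[1,17] |-15|<=|17| out[17]=289 → r--
[1,16] |-15|<=|16| out[16]=256 → r--
[1,15] |-15|>|12| out[15]=225 → l++
[2,15] |-14|>|12| out[14]=196 → l++
[3,15] |-12|<=|12| out[13]=144 → r--
[3,14] |-12|>|11| out[12]=144 → l++
[4,14] |-11|<=|11| out[11]=121 → r--
[4,13] |-11|>|10| out[10]=121 → l++
[5,13] |-10|<=|10| out[9]=100 → r--
[5,12] |-10|>|8| out[8]=100 → l++
[6,12] |-7|<=|8| out[7]=64 → r--
[6,11] |-7|>|4| out[6]=49 → l++
[7,11] |-6|>|4| out[5]=36 → l++
[8,11] |-4|<=|4| out[4]=16 → r--
[8,10] |-4|>|2| out[3]=16 → l++
[9,10] |-2|<=|2| out[2]=4 → r--
[9,9] |-2|<=|-2| out[1]=4 → r--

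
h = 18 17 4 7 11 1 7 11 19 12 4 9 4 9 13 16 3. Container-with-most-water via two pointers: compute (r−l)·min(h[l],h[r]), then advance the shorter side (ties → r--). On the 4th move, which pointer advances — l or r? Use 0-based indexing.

l=0 r=16: min(18,3)*16=48 best=48 *, r--
l=0 r=15: min(18,16)*15=240 best=240 *, r--
l=0 r=14: min(18,13)*14=182 best=240, r--
l=0 r=13: min(18,9)*13=117 best=240, r--

r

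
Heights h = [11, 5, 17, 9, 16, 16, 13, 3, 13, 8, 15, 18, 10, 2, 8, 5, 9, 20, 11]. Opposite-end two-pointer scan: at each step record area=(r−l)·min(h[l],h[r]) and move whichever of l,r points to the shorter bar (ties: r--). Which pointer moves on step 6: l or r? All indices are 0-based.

l

l=0 r=18: min(11,11)*18=198 best=198 *, r--
l=0 r=17: min(11,20)*17=187 best=198, l++
l=1 r=17: min(5,20)*16=80 best=198, l++
l=2 r=17: min(17,20)*15=255 best=255 *, l++
l=3 r=17: min(9,20)*14=126 best=255, l++
l=4 r=17: min(16,20)*13=208 best=255, l++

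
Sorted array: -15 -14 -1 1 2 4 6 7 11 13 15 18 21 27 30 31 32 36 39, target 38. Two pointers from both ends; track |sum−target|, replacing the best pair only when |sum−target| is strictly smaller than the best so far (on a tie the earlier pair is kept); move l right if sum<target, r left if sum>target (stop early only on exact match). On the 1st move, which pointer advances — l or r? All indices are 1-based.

l

[1,19] -15+39=24 d=14 * → l++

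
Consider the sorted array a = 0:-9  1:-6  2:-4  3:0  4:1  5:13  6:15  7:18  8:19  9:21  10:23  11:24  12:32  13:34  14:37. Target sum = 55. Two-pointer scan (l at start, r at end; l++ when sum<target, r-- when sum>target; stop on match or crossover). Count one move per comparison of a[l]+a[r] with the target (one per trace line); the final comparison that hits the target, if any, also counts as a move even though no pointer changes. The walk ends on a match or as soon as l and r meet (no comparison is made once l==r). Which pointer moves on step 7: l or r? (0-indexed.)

l

l=0 r=14: -9+37=28 <55, l++
l=1 r=14: -6+37=31 <55, l++
l=2 r=14: -4+37=33 <55, l++
l=3 r=14: 0+37=37 <55, l++
l=4 r=14: 1+37=38 <55, l++
l=5 r=14: 13+37=50 <55, l++
l=6 r=14: 15+37=52 <55, l++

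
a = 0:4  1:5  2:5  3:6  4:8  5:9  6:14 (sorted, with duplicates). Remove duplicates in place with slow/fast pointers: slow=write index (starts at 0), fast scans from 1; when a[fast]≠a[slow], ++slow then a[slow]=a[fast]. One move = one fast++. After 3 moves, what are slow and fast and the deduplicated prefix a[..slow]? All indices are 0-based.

slow=2, fast=4, prefix=[4, 5, 6]

(s=0,f=1) a[fast]=5≠a[slow]=4 write a[1]=5 → slow++,fast++
(s=1,f=2) a[fast]=5=a[slow] dup → fast++
(s=1,f=3) a[fast]=6≠a[slow]=5 write a[2]=6 → slow++,fast++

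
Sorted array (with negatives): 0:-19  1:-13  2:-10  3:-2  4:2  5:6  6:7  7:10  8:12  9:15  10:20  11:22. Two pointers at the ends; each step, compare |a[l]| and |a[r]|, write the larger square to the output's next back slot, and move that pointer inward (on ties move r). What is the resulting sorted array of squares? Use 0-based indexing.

[4, 4, 36, 49, 100, 100, 144, 169, 225, 361, 400, 484]

[0,11] |-19|<=|22| out[11]=484 → r--
[0,10] |-19|<=|20| out[10]=400 → r--
[0,9] |-19|>|15| out[9]=361 → l++
[1,9] |-13|<=|15| out[8]=225 → r--
[1,8] |-13|>|12| out[7]=169 → l++
[2,8] |-10|<=|12| out[6]=144 → r--
[2,7] |-10|<=|10| out[5]=100 → r--
[2,6] |-10|>|7| out[4]=100 → l++
[3,6] |-2|<=|7| out[3]=49 → r--
[3,5] |-2|<=|6| out[2]=36 → r--
[3,4] |-2|<=|2| out[1]=4 → r--
[3,3] |-2|<=|-2| out[0]=4 → r--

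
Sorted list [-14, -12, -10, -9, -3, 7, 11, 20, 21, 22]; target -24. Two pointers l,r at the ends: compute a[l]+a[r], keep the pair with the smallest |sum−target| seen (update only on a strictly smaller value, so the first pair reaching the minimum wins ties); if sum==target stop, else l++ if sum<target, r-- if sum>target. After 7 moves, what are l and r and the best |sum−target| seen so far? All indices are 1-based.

[1,10] -14+22=8 d=32 * → r--
[1,9] -14+21=7 d=31 * → r--
[1,8] -14+20=6 d=30 * → r--
[1,7] -14+11=-3 d=21 * → r--
[1,6] -14+7=-7 d=17 * → r--
[1,5] -14+-3=-17 d=7 * → r--
[1,4] -14+-9=-23 d=1 * → r--

l=1, r=3, best |Δ|=1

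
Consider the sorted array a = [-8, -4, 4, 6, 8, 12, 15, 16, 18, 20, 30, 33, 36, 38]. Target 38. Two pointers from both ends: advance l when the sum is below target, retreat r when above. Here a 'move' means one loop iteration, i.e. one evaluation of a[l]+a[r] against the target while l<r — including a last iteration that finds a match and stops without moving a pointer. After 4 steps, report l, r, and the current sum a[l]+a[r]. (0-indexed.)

[0,13] -8+38=30 <38 → l++
[1,13] -4+38=34 <38 → l++
[2,13] 4+38=42 >38 → r--
[2,12] 4+36=40 >38 → r--

l=2, r=11, sum=37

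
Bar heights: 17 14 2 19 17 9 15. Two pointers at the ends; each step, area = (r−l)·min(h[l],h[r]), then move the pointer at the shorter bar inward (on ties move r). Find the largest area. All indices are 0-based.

max area = 90

l=0 r=6: min(17,15)*6=90 best=90 *, r--
l=0 r=5: min(17,9)*5=45 best=90, r--
l=0 r=4: min(17,17)*4=68 best=90, r--
l=0 r=3: min(17,19)*3=51 best=90, l++
l=1 r=3: min(14,19)*2=28 best=90, l++
l=2 r=3: min(2,19)*1=2 best=90, l++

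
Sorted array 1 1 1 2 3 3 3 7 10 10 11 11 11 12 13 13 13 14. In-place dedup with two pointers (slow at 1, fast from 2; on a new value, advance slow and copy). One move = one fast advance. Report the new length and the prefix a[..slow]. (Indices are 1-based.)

slow=1 fast=2: a[fast]=1=a[slow] dup, fast++
slow=1 fast=3: a[fast]=1=a[slow] dup, fast++
slow=1 fast=4: a[fast]=2≠a[slow]=1 write a[2]=2, slow++,fast++
slow=2 fast=5: a[fast]=3≠a[slow]=2 write a[3]=3, slow++,fast++
slow=3 fast=6: a[fast]=3=a[slow] dup, fast++
slow=3 fast=7: a[fast]=3=a[slow] dup, fast++
slow=3 fast=8: a[fast]=7≠a[slow]=3 write a[4]=7, slow++,fast++
slow=4 fast=9: a[fast]=10≠a[slow]=7 write a[5]=10, slow++,fast++
slow=5 fast=10: a[fast]=10=a[slow] dup, fast++
slow=5 fast=11: a[fast]=11≠a[slow]=10 write a[6]=11, slow++,fast++
slow=6 fast=12: a[fast]=11=a[slow] dup, fast++
slow=6 fast=13: a[fast]=11=a[slow] dup, fast++
slow=6 fast=14: a[fast]=12≠a[slow]=11 write a[7]=12, slow++,fast++
slow=7 fast=15: a[fast]=13≠a[slow]=12 write a[8]=13, slow++,fast++
slow=8 fast=16: a[fast]=13=a[slow] dup, fast++
slow=8 fast=17: a[fast]=13=a[slow] dup, fast++
slow=8 fast=18: a[fast]=14≠a[slow]=13 write a[9]=14, slow++,fast++

length 9; prefix = [1, 2, 3, 7, 10, 11, 12, 13, 14]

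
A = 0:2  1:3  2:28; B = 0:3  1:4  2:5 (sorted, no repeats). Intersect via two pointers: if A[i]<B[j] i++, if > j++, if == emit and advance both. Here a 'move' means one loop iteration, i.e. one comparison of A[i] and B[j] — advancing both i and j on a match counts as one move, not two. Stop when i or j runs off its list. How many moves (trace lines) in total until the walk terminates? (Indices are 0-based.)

4 moves

i=0 j=0: 2<3, i++
i=1 j=0: 3==3 emit, i++,j++
i=2 j=1: 28>4, j++
i=2 j=2: 28>5, j++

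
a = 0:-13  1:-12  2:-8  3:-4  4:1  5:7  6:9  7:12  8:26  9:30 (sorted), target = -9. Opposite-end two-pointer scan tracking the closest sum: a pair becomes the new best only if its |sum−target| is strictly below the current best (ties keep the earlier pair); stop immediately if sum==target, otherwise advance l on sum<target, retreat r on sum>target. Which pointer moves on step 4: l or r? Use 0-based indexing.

l=0 r=9: -13+30=17 d=26 *, r--
l=0 r=8: -13+26=13 d=22 *, r--
l=0 r=7: -13+12=-1 d=8 *, r--
l=0 r=6: -13+9=-4 d=5 *, r--

r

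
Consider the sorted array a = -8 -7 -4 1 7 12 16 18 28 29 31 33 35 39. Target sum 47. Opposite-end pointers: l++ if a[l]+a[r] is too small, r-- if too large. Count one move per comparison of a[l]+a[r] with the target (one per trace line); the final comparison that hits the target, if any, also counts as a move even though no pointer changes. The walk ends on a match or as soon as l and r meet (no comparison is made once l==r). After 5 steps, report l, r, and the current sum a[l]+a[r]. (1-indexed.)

l=6, r=14, sum=51

[1,14] -8+39=31 <47 → l++
[2,14] -7+39=32 <47 → l++
[3,14] -4+39=35 <47 → l++
[4,14] 1+39=40 <47 → l++
[5,14] 7+39=46 <47 → l++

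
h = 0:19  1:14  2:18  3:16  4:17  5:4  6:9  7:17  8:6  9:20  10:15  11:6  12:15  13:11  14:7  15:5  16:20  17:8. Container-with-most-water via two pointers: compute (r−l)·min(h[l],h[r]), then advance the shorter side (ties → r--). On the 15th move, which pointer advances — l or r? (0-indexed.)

[0,17] min(19,8)*17=136 best=136 * → r--
[0,16] min(19,20)*16=304 best=304 * → l++
[1,16] min(14,20)*15=210 best=304 → l++
[2,16] min(18,20)*14=252 best=304 → l++
[3,16] min(16,20)*13=208 best=304 → l++
[4,16] min(17,20)*12=204 best=304 → l++
[5,16] min(4,20)*11=44 best=304 → l++
[6,16] min(9,20)*10=90 best=304 → l++
[7,16] min(17,20)*9=153 best=304 → l++
[8,16] min(6,20)*8=48 best=304 → l++
[9,16] min(20,20)*7=140 best=304 → r--
[9,15] min(20,5)*6=30 best=304 → r--
[9,14] min(20,7)*5=35 best=304 → r--
[9,13] min(20,11)*4=44 best=304 → r--
[9,12] min(20,15)*3=45 best=304 → r--

r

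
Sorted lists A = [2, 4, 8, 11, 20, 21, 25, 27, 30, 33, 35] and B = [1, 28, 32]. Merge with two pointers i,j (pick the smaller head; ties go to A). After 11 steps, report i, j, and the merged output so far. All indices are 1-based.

[i=1,j=1] A[i]=2>B[j]=1 take 1 → j++
[i=1,j=2] A[i]=2<=B[j]=28 take 2 → i++
[i=2,j=2] A[i]=4<=B[j]=28 take 4 → i++
[i=3,j=2] A[i]=8<=B[j]=28 take 8 → i++
[i=4,j=2] A[i]=11<=B[j]=28 take 11 → i++
[i=5,j=2] A[i]=20<=B[j]=28 take 20 → i++
[i=6,j=2] A[i]=21<=B[j]=28 take 21 → i++
[i=7,j=2] A[i]=25<=B[j]=28 take 25 → i++
[i=8,j=2] A[i]=27<=B[j]=28 take 27 → i++
[i=9,j=2] A[i]=30>B[j]=28 take 28 → j++
[i=9,j=3] A[i]=30<=B[j]=32 take 30 → i++

i=10, j=3, merged so far=[1, 2, 4, 8, 11, 20, 21, 25, 27, 28, 30]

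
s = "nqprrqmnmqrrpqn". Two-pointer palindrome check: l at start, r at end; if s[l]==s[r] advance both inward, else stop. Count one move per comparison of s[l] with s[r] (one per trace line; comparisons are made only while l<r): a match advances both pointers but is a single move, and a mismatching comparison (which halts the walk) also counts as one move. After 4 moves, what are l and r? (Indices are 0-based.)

[0,14] 'n'=='n' → l++,r--
[1,13] 'q'=='q' → l++,r--
[2,12] 'p'=='p' → l++,r--
[3,11] 'r'=='r' → l++,r--

l=4, r=10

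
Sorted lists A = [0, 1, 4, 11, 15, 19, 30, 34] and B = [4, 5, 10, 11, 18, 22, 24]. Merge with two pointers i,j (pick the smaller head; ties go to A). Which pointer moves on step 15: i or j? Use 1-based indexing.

i

[i=1,j=1] A[i]=0<=B[j]=4 take 0 → i++
[i=2,j=1] A[i]=1<=B[j]=4 take 1 → i++
[i=3,j=1] A[i]=4<=B[j]=4 take 4 → i++
[i=4,j=1] A[i]=11>B[j]=4 take 4 → j++
[i=4,j=2] A[i]=11>B[j]=5 take 5 → j++
[i=4,j=3] A[i]=11>B[j]=10 take 10 → j++
[i=4,j=4] A[i]=11<=B[j]=11 take 11 → i++
[i=5,j=4] A[i]=15>B[j]=11 take 11 → j++
[i=5,j=5] A[i]=15<=B[j]=18 take 15 → i++
[i=6,j=5] A[i]=19>B[j]=18 take 18 → j++
[i=6,j=6] A[i]=19<=B[j]=22 take 19 → i++
[i=7,j=6] A[i]=30>B[j]=22 take 22 → j++
[i=7,j=7] A[i]=30>B[j]=24 take 24 → j++
[i=7,j=8] B done, take A[i]=30 → i++
[i=8,j=8] B done, take A[i]=34 → i++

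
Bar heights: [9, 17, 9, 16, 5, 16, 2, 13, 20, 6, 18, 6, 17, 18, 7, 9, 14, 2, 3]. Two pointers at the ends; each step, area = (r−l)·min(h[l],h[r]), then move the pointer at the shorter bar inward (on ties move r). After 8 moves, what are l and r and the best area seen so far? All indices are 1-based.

l=1 r=19: min(9,3)*18=54 best=54 *, r--
l=1 r=18: min(9,2)*17=34 best=54, r--
l=1 r=17: min(9,14)*16=144 best=144 *, l++
l=2 r=17: min(17,14)*15=210 best=210 *, r--
l=2 r=16: min(17,9)*14=126 best=210, r--
l=2 r=15: min(17,7)*13=91 best=210, r--
l=2 r=14: min(17,18)*12=204 best=210, l++
l=3 r=14: min(9,18)*11=99 best=210, l++

l=4, r=14, best area=210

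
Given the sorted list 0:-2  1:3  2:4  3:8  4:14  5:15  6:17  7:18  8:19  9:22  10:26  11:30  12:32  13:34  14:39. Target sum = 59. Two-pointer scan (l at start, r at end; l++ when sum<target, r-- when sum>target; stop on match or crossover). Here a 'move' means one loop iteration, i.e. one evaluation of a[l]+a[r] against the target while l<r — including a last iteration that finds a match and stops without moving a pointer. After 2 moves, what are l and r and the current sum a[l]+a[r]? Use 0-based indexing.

[0,14] -2+39=37 <59 → l++
[1,14] 3+39=42 <59 → l++

l=2, r=14, sum=43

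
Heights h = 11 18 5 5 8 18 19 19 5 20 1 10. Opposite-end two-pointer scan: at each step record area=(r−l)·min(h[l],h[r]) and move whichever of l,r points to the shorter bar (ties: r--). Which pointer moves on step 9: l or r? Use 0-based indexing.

[0,11] min(11,10)*11=110 best=110 * → r--
[0,10] min(11,1)*10=10 best=110 → r--
[0,9] min(11,20)*9=99 best=110 → l++
[1,9] min(18,20)*8=144 best=144 * → l++
[2,9] min(5,20)*7=35 best=144 → l++
[3,9] min(5,20)*6=30 best=144 → l++
[4,9] min(8,20)*5=40 best=144 → l++
[5,9] min(18,20)*4=72 best=144 → l++
[6,9] min(19,20)*3=57 best=144 → l++

l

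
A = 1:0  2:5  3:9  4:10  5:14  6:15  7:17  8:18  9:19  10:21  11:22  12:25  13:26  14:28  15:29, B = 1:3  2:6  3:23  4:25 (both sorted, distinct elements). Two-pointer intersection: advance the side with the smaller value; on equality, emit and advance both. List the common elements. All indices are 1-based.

i=1 j=1: 0<3, i++
i=2 j=1: 5>3, j++
i=2 j=2: 5<6, i++
i=3 j=2: 9>6, j++
i=3 j=3: 9<23, i++
i=4 j=3: 10<23, i++
i=5 j=3: 14<23, i++
i=6 j=3: 15<23, i++
i=7 j=3: 17<23, i++
i=8 j=3: 18<23, i++
i=9 j=3: 19<23, i++
i=10 j=3: 21<23, i++
i=11 j=3: 22<23, i++
i=12 j=3: 25>23, j++
i=12 j=4: 25==25 emit, i++,j++

intersection = [25]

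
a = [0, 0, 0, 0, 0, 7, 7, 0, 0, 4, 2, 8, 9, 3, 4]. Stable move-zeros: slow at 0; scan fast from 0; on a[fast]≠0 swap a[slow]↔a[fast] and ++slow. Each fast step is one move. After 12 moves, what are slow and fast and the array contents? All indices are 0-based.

slow=5, fast=12, a=[7, 7, 4, 2, 8, 0, 0, 0, 0, 0, 0, 0, 9, 3, 4]

(s=0,f=0) a[fast]=0 → fast++
(s=0,f=1) a[fast]=0 → fast++
(s=0,f=2) a[fast]=0 → fast++
(s=0,f=3) a[fast]=0 → fast++
(s=0,f=4) a[fast]=0 → fast++
(s=0,f=5) a[fast]=7≠0 swap→a[0]=7 → slow++,fast++
(s=1,f=6) a[fast]=7≠0 swap→a[1]=7 → slow++,fast++
(s=2,f=7) a[fast]=0 → fast++
(s=2,f=8) a[fast]=0 → fast++
(s=2,f=9) a[fast]=4≠0 swap→a[2]=4 → slow++,fast++
(s=3,f=10) a[fast]=2≠0 swap→a[3]=2 → slow++,fast++
(s=4,f=11) a[fast]=8≠0 swap→a[4]=8 → slow++,fast++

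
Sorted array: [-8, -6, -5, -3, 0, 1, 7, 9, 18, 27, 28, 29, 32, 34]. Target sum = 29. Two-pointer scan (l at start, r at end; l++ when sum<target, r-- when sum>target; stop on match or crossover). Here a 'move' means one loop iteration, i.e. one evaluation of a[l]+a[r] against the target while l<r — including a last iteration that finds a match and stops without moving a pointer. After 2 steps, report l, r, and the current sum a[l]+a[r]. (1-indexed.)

l=1 r=14: -8+34=26 <29, l++
l=2 r=14: -6+34=28 <29, l++

l=3, r=14, sum=29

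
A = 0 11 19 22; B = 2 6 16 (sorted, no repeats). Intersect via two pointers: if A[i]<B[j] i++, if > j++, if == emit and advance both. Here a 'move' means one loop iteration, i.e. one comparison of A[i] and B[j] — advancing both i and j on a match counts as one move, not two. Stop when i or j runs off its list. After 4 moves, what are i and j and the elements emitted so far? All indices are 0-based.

i=2, j=2, emitted=[]

i=0 j=0: 0<2, i++
i=1 j=0: 11>2, j++
i=1 j=1: 11>6, j++
i=1 j=2: 11<16, i++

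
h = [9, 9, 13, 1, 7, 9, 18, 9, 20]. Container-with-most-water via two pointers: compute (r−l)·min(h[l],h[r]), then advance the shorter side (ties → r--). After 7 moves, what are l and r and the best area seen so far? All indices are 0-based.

l=7, r=8, best area=78

[0,8] min(9,20)*8=72 best=72 * → l++
[1,8] min(9,20)*7=63 best=72 → l++
[2,8] min(13,20)*6=78 best=78 * → l++
[3,8] min(1,20)*5=5 best=78 → l++
[4,8] min(7,20)*4=28 best=78 → l++
[5,8] min(9,20)*3=27 best=78 → l++
[6,8] min(18,20)*2=36 best=78 → l++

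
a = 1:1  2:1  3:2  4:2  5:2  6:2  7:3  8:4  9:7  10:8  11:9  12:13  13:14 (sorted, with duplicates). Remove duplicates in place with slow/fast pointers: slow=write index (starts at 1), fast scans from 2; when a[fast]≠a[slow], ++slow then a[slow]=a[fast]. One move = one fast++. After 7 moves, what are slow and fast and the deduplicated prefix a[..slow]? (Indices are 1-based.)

slow=4, fast=9, prefix=[1, 2, 3, 4]

slow=1 fast=2: a[fast]=1=a[slow] dup, fast++
slow=1 fast=3: a[fast]=2≠a[slow]=1 write a[2]=2, slow++,fast++
slow=2 fast=4: a[fast]=2=a[slow] dup, fast++
slow=2 fast=5: a[fast]=2=a[slow] dup, fast++
slow=2 fast=6: a[fast]=2=a[slow] dup, fast++
slow=2 fast=7: a[fast]=3≠a[slow]=2 write a[3]=3, slow++,fast++
slow=3 fast=8: a[fast]=4≠a[slow]=3 write a[4]=4, slow++,fast++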